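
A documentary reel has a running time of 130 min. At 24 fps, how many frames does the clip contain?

187200 frames

130 min = 7800 s.
Frames = 7800 × 24 = 187200.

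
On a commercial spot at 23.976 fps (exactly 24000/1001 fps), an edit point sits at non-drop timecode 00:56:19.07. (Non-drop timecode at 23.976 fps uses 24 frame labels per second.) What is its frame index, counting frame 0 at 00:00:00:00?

Total seconds to the label: (0 × 3600 + 56 × 60 + 19) = 3379.
Frame index = 3379 × 24 + 7 = 81103.

81103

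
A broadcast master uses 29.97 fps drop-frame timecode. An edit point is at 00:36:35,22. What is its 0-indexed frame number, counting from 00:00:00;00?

65806

Complete 10-minute blocks: 3, each 17982 frames → 53946.
Remaining 6 whole minutes in the current block: 1800 + 5 × 1798 = 10790 frames.
Within the current minute: 35 × 30 + 22 − 2 = 1070 (labels ;00/;01 skipped at this minute). Total = 53946 + 10790 + 1070 = 65806.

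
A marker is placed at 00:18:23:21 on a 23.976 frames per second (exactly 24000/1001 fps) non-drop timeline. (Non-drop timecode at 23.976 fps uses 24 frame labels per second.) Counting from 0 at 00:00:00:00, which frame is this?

Total seconds to the label: (0 × 3600 + 18 × 60 + 23) = 1103.
Frame index = 1103 × 24 + 21 = 26493.

frame 26493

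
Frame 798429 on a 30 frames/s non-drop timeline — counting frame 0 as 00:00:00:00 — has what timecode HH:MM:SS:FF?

07:23:34:09

798429 ÷ 30 = 26614 full seconds, remainder 9 frames.
26614 s = 7 h 23 min 34 s.
Timecode: 07:23:34:09.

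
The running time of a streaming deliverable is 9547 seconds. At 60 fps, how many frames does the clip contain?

Frames = 9547 × 60 = 572820.

572820 frames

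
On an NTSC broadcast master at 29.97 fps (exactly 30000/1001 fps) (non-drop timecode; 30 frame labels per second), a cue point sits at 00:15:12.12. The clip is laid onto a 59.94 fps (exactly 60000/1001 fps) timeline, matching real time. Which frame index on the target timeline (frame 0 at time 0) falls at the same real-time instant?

Source frame index: (0×3600 + 15×60 + 12) × 30 + 12 = 27372.
Real time: 27372 / (30000/1001) = 2283281/2500 s.
Target frame: (2283281/2500) × (60000/1001) = 54744.

frame 54744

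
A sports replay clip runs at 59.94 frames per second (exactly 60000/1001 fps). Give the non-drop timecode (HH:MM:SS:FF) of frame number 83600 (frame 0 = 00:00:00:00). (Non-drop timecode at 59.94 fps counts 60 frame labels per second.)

83600 ÷ 60 = 1393 full seconds, remainder 20 frames.
1393 s = 0 h 23 min 13 s.
Timecode: 00:23:13:20.

00:23:13:20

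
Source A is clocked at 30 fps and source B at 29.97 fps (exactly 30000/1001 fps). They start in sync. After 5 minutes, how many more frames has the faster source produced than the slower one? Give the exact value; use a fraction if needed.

9000/1001 frames

5 min = 300 s.
A emits 30 × 300 = 9000 frames; B emits 30000/1001 × 300 = 9000000/1001.
Difference = 9000/1001 frames (≈ 8.9910); B is behind A.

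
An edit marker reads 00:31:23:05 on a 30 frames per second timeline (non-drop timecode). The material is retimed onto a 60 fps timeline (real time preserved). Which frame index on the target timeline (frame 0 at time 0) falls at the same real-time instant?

Source frame index: (0×3600 + 31×60 + 23) × 30 + 5 = 56495.
Real time: 56495 / (30) = 11299/6 s.
Target frame: (11299/6) × (60) = 112990.

frame 112990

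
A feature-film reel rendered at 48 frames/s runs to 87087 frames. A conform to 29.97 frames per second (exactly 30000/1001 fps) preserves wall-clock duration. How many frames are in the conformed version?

54375 frames

Target frames = source frames × (target rate / source rate) = 87087 × (30000/1001)/(48) = 87087 × 625/1001 = 54375.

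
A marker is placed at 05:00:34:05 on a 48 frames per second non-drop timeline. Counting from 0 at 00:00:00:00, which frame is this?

865637

Total seconds to the label: (5 × 3600 + 0 × 60 + 34) = 18034.
Frame index = 18034 × 48 + 5 = 865637.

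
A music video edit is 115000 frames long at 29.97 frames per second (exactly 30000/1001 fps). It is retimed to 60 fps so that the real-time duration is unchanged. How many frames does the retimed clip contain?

230230 frames

Target frames = source frames × (target rate / source rate) = 115000 × (60)/(30000/1001) = 115000 × 1001/500 = 230230.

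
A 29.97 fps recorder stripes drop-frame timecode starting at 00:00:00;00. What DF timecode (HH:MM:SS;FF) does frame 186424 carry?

Each 10-minute DF block holds 10 × 60 × 30 − 9 × 2 = 17982 frames. 186424 ÷ 17982 → 10 full blocks, remainder 6604.
Within the partial block the first minute is 1800 frames and each further minute 1798, so 3 further minute boundaries passed. Total skipped labels = 18 × 10 + 2 × 3 = 186.
Non-drop label index = 186424 + 186 = 186610; at 30 labels/s that is 01:43:40:10, i.e. DF 01:43:40;10.

01:43:40;10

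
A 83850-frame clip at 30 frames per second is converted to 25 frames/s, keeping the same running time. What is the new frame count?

Target frames = source frames × (target rate / source rate) = 83850 × (25)/(30) = 83850 × 5/6 = 69875.

69875 frames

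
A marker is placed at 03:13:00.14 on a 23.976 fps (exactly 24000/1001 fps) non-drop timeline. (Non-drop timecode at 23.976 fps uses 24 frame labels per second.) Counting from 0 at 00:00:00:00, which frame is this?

277934

Total seconds to the label: (3 × 3600 + 13 × 60 + 0) = 11580.
Frame index = 11580 × 24 + 14 = 277934.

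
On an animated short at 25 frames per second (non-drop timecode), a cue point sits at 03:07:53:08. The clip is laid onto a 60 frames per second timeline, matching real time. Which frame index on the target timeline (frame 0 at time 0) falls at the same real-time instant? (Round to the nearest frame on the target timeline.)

Source frame index: (3×3600 + 7×60 + 53) × 25 + 8 = 281833.
Real time: 281833 / (25) = 281833/25 s.
Target frame: (281833/25) × (60) = 3381996/5 ≈ 676399.200 → 676399.

frame 676399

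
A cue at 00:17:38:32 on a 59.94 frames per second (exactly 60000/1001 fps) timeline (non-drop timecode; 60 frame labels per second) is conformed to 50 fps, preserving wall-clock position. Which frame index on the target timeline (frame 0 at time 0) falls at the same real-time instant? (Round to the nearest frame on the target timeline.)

frame 52980

Source frame index: (0×3600 + 17×60 + 38) × 60 + 32 = 63512.
Real time: 63512 / (60000/1001) = 7946939/7500 s.
Target frame: (7946939/7500) × (50) = 7946939/150 ≈ 52979.593 → 52980.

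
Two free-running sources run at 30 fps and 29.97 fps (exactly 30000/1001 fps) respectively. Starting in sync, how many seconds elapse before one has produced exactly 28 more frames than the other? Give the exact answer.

The gap grows by |30000/1001 − 30| = 30/1001 frames per second.
Time for a 28-frame gap: 28 ÷ (30/1001) = 14014/15 s.

14014/15 seconds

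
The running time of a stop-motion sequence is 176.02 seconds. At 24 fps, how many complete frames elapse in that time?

4224 frames

Frames = 176.02 × 24 = 105612/25 ≈ 4224.4800.
Complete frames: 4224.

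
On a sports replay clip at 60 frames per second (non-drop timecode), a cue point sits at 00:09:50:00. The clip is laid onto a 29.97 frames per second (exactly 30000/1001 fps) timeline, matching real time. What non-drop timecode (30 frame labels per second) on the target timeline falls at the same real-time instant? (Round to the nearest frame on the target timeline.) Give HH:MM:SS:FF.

Source frame index: (0×3600 + 9×60 + 50) × 60 + 0 = 35400.
Real time: 35400 / (60) = 590 s.
Target frame: (590) × (30000/1001) = 17700000/1001 ≈ 17682.318 → 17682.
At 30 labels/s: frame 17682 → 00:09:49:12.

00:09:49:12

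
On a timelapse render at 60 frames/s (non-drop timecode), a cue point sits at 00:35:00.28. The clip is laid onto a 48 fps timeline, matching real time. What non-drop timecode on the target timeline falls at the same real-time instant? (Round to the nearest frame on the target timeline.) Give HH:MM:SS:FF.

00:35:00:22

Source frame index: (0×3600 + 35×60 + 0) × 60 + 28 = 126028.
Real time: 126028 / (60) = 31507/15 s.
Target frame: (31507/15) × (48) = 504112/5 ≈ 100822.400 → 100822.
At 48 labels/s: frame 100822 → 00:35:00:22.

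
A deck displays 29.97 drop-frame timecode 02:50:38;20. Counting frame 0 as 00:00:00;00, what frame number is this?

Complete 10-minute blocks: 17, each 17982 frames → 305694.
Remaining 0 whole minutes in the current block: 0 frames.
Within the current minute: 38 × 30 + 20 = 1160. Total = 305694 + 0 + 1160 = 306854.

306854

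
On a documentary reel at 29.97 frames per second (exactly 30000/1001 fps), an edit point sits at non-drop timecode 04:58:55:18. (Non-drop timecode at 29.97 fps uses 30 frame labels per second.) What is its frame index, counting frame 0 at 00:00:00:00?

Total seconds to the label: (4 × 3600 + 58 × 60 + 55) = 17935.
Frame index = 17935 × 30 + 18 = 538068.

frame 538068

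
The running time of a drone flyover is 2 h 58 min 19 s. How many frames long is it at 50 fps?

534950 frames

2 h 58 min 19 s = 10699 s.
Frames = 10699 × 50 = 534950.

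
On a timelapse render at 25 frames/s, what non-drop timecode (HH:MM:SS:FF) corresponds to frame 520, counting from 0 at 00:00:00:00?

520 ÷ 25 = 20 full seconds, remainder 20 frames.
20 s = 0 h 0 min 20 s.
Timecode: 00:00:20:20.

00:00:20:20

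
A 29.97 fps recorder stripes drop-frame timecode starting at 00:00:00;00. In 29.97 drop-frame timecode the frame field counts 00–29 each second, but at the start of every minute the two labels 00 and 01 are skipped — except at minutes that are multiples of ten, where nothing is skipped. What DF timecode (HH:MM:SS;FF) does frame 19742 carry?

00:10:58;20

Ten DF minutes hold 17982 frames, so frame 19742 lies in block 1 (frames 17982–35963) with 1760 frames into that block.
The block's first minute is 1800 frames and the rest 1798 each; 1760 frames reaches minute 0, so 1 × 18 + 0 × 2 = 18 labels have been skipped so far.
Adding those back, label number 19742 + 18 = 19760 at 30 labels/s is 658 s + 20 f = 0 h 10 min 58 s frame 20, i.e. 00:10:58;20.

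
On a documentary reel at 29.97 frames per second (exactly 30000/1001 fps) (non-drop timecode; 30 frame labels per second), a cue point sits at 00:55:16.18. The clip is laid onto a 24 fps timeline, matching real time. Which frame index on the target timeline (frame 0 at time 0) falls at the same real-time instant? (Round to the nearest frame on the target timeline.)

frame 79678

Source frame index: (0×3600 + 55×60 + 16) × 30 + 18 = 99498.
Real time: 99498 / (30000/1001) = 16599583/5000 s.
Target frame: (16599583/5000) × (24) = 49798749/625 ≈ 79677.998 → 79678.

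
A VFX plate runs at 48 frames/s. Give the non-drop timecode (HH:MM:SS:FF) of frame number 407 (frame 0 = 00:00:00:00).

407 ÷ 48 = 8 full seconds, remainder 23 frames.
8 s = 0 h 0 min 8 s.
Timecode: 00:00:08:23.

00:00:08:23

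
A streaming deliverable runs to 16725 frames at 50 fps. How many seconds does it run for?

334.5 seconds

Running time = 16725 / (50) = 334.5 s.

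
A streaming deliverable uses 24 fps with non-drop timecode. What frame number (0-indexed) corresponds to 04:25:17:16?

frame 382024

Total seconds to the label: (4 × 3600 + 25 × 60 + 17) = 15917.
Frame index = 15917 × 24 + 16 = 382024.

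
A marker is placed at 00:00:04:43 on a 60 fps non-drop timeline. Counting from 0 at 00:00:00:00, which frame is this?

Total seconds to the label: (0 × 3600 + 0 × 60 + 4) = 4.
Frame index = 4 × 60 + 43 = 283.

frame 283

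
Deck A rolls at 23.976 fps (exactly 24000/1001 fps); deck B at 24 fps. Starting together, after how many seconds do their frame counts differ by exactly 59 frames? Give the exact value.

The gap grows by |24 − 24000/1001| = 24/1001 frames per second.
Time for a 59-frame gap: 59 ÷ (24/1001) = 59059/24 s.

59059/24 seconds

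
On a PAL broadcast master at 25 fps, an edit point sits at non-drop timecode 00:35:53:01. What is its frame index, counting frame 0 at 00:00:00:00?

Total seconds to the label: (0 × 3600 + 35 × 60 + 53) = 2153.
Frame index = 2153 × 25 + 1 = 53826.

53826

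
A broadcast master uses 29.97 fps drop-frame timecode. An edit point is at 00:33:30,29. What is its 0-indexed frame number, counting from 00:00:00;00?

60269

Complete 10-minute blocks: 3, each 17982 frames → 53946.
Remaining 3 whole minutes in the current block: 1800 + 2 × 1798 = 5396 frames.
Within the current minute: 30 × 30 + 29 − 2 = 927 (labels ;00/;01 skipped at this minute). Total = 53946 + 5396 + 927 = 60269.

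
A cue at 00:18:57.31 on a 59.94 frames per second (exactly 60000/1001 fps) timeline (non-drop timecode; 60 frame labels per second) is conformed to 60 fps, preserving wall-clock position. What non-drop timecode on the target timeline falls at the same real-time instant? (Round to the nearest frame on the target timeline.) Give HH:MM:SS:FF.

00:18:58:39

Source frame index: (0×3600 + 18×60 + 57) × 60 + 31 = 68251.
Real time: 68251 / (60000/1001) = 68319251/60000 s.
Target frame: (68319251/60000) × (60) = 68319251/1000 ≈ 68319.251 → 68319.
At 60 labels/s: frame 68319 → 00:18:58:39.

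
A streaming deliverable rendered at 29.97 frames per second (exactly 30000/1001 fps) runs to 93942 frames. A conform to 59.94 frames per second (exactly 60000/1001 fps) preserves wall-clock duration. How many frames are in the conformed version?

Target frames = source frames × (target rate / source rate) = 93942 × (60000/1001)/(30000/1001) = 93942 × 2 = 187884.

187884 frames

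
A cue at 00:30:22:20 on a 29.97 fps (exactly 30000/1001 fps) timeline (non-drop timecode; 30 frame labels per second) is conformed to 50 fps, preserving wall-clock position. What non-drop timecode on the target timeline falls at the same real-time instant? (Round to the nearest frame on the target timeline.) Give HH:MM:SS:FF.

Source frame index: (0×3600 + 30×60 + 22) × 30 + 20 = 54680.
Real time: 54680 / (30000/1001) = 1368367/750 s.
Target frame: (1368367/750) × (50) = 1368367/15 ≈ 91224.467 → 91224.
At 50 labels/s: frame 91224 → 00:30:24:24.

00:30:24:24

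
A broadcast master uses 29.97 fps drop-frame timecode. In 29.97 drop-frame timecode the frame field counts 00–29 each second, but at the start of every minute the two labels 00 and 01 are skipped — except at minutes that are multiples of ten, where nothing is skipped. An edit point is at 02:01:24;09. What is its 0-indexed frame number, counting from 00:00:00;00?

218311

As if non-drop at 30 labels/s: (2 × 3600 + 1 × 60 + 24) × 30 + 9 = 218529.
Minute boundaries passed: 121; those not divisible by 10: 121 − 12 = 109; dropped labels = 2 × 109 = 218.
Actual frame index = 218529 − 218 = 218311.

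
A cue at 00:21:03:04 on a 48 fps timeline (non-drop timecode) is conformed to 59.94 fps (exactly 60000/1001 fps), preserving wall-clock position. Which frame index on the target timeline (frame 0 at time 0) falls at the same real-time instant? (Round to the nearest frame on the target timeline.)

Source frame index: (0×3600 + 21×60 + 3) × 48 + 4 = 60628.
Real time: 60628 / (48) = 15157/12 s.
Target frame: (15157/12) × (60000/1001) = 75785000/1001 ≈ 75709.291 → 75709.

frame 75709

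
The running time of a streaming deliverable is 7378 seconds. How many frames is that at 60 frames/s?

442680 frames

Frames = 7378 × 60 = 442680.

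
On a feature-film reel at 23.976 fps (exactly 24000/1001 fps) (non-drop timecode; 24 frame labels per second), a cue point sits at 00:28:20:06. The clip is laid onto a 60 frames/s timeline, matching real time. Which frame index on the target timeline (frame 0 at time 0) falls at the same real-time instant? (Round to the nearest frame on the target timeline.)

frame 102117

Source frame index: (0×3600 + 28×60 + 20) × 24 + 6 = 40806.
Real time: 40806 / (24000/1001) = 6807801/4000 s.
Target frame: (6807801/4000) × (60) = 20423403/200 ≈ 102117.015 → 102117.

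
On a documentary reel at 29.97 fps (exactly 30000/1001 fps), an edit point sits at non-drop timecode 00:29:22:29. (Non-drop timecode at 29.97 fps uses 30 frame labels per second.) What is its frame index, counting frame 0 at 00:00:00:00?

frame 52889

Total seconds to the label: (0 × 3600 + 29 × 60 + 22) = 1762.
Frame index = 1762 × 30 + 29 = 52889.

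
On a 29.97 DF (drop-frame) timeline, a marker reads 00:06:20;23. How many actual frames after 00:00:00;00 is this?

11411

Complete 10-minute blocks: 0, each 17982 frames → 0.
Remaining 6 whole minutes in the current block: 1800 + 5 × 1798 = 10790 frames.
Within the current minute: 20 × 30 + 23 − 2 = 621 (labels ;00/;01 skipped at this minute). Total = 0 + 10790 + 621 = 11411.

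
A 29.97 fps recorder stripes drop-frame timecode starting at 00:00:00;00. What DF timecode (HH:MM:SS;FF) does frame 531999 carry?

Each 10-minute DF block holds 10 × 60 × 30 − 9 × 2 = 17982 frames. 531999 ÷ 17982 → 29 full blocks, remainder 10521.
Within the partial block the first minute is 1800 frames and each further minute 1798, so 5 further minute boundaries passed. Total skipped labels = 18 × 29 + 2 × 5 = 532.
Non-drop label index = 531999 + 532 = 532531; at 30 labels/s that is 04:55:51:01, i.e. DF 04:55:51;01.

04:55:51;01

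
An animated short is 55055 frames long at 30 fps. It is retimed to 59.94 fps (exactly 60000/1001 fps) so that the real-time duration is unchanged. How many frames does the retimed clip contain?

110000 frames

Target frames = source frames × (target rate / source rate) = 55055 × (60000/1001)/(30) = 55055 × 2000/1001 = 110000.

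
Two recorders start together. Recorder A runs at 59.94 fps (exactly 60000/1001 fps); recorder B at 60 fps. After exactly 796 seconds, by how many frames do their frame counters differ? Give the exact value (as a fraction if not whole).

A emits 60000/1001 × 796 = 47760000/1001 frames; B emits 60 × 796 = 47760.
Difference = 47760/1001 frames (≈ 47.7123); B is ahead of A.

47760/1001 frames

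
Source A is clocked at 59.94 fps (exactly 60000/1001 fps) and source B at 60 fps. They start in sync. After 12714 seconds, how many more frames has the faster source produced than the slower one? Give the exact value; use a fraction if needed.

A emits 60000/1001 × 12714 = 58680000/77 frames; B emits 60 × 12714 = 762840.
Difference = 58680/77 frames (≈ 762.0779); B is ahead of A.

58680/77 frames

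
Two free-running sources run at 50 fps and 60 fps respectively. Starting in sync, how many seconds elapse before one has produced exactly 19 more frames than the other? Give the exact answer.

1.9 seconds

The gap grows by |60 − 50| = 10 frames per second.
Time for a 19-frame gap: 19 ÷ (10) = 1.9 s.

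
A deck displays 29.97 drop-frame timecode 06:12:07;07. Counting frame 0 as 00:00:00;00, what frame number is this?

669147

Complete 10-minute blocks: 37, each 17982 frames → 665334.
Remaining 2 whole minutes in the current block: 1800 + 1 × 1798 = 3598 frames.
Within the current minute: 7 × 30 + 7 − 2 = 215 (labels ;00/;01 skipped at this minute). Total = 665334 + 3598 + 215 = 669147.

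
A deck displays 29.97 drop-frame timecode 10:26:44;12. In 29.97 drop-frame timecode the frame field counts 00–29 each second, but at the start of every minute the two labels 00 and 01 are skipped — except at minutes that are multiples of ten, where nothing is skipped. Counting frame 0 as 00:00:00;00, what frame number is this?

Complete 10-minute blocks: 62, each 17982 frames → 1114884.
Remaining 6 whole minutes in the current block: 1800 + 5 × 1798 = 10790 frames.
Within the current minute: 44 × 30 + 12 − 2 = 1330 (labels ;00/;01 skipped at this minute). Total = 1114884 + 10790 + 1330 = 1127004.

1127004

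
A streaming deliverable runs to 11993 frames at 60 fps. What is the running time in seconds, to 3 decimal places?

Running time = 11993 × 1/60 = 11993/60 s ≈ 199.883 s.

199.883 seconds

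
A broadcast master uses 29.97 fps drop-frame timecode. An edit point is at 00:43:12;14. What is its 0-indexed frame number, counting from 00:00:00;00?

77696

Complete 10-minute blocks: 4, each 17982 frames → 71928.
Remaining 3 whole minutes in the current block: 1800 + 2 × 1798 = 5396 frames.
Within the current minute: 12 × 30 + 14 − 2 = 372 (labels ;00/;01 skipped at this minute). Total = 71928 + 5396 + 372 = 77696.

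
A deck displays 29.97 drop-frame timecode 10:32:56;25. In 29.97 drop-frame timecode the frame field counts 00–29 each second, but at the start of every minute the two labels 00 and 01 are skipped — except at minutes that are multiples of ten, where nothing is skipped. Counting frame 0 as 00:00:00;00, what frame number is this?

1138167

As if non-drop at 30 labels/s: (10 × 3600 + 32 × 60 + 56) × 30 + 25 = 1139305.
Minute boundaries passed: 632; those not divisible by 10: 632 − 63 = 569; dropped labels = 2 × 569 = 1138.
Actual frame index = 1139305 − 1138 = 1138167.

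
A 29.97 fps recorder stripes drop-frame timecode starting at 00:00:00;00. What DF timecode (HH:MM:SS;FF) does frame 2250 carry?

00:01:15;02

Each 10-minute DF block holds 10 × 60 × 30 − 9 × 2 = 17982 frames. 2250 ÷ 17982 → 0 full blocks, remainder 2250.
Within the partial block the first minute is 1800 frames and each further minute 1798, so 1 further minute boundary passed. Total skipped labels = 18 × 0 + 2 × 1 = 2.
Non-drop label index = 2250 + 2 = 2252; at 30 labels/s that is 00:01:15:02, i.e. DF 00:01:15;02.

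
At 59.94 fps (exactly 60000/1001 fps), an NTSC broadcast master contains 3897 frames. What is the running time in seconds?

Running time = 3897 / (60000/1001) = 65.01495 s.

65.01495 seconds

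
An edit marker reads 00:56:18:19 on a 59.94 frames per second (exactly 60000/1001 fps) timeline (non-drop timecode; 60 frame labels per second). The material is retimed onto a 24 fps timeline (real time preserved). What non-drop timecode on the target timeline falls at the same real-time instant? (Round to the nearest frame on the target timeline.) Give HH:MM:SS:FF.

00:56:21:17

Source frame index: (0×3600 + 56×60 + 18) × 60 + 19 = 202699.
Real time: 202699 / (60000/1001) = 202901699/60000 s.
Target frame: (202901699/60000) × (24) = 202901699/2500 ≈ 81160.680 → 81161.
At 24 labels/s: frame 81161 → 00:56:21:17.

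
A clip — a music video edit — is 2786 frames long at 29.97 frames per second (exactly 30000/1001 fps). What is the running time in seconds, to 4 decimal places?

Running time = 2786 × 1001/30000 = 1394393/15000 s ≈ 92.9595 s.

92.9595 seconds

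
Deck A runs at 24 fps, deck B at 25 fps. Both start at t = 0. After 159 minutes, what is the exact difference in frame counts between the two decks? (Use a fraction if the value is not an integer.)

9540 frames

159 min = 9540 s.
A emits 24 × 9540 = 228960 frames; B emits 25 × 9540 = 238500.
Difference = 9540 frames; B is ahead of A.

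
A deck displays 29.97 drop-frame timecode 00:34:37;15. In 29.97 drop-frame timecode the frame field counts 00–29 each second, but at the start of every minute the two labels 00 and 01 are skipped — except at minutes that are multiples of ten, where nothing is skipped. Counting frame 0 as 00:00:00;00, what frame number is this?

Complete 10-minute blocks: 3, each 17982 frames → 53946.
Remaining 4 whole minutes in the current block: 1800 + 3 × 1798 = 7194 frames.
Within the current minute: 37 × 30 + 15 − 2 = 1123 (labels ;00/;01 skipped at this minute). Total = 53946 + 7194 + 1123 = 62263.

62263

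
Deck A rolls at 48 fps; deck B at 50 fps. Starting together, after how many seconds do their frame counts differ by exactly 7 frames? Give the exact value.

The gap grows by |50 − 48| = 2 frames per second.
Time for a 7-frame gap: 7 ÷ (2) = 3.5 s.

3.5 seconds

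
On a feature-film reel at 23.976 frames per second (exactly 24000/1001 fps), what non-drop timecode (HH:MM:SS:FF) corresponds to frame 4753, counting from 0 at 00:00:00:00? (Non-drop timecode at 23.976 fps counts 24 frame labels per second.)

4753 ÷ 24 = 198 full seconds, remainder 1 frame.
198 s = 0 h 3 min 18 s.
Timecode: 00:03:18:01.

00:03:18:01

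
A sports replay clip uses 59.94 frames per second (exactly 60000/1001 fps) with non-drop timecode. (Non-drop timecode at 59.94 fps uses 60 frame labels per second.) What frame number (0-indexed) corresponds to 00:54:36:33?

frame 196593

Total seconds to the label: (0 × 3600 + 54 × 60 + 36) = 3276.
Frame index = 3276 × 60 + 33 = 196593.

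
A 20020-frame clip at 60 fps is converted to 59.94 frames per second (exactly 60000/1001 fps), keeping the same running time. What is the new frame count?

Target frames = source frames × (target rate / source rate) = 20020 × (60000/1001)/(60) = 20020 × 1000/1001 = 20000.

20000 frames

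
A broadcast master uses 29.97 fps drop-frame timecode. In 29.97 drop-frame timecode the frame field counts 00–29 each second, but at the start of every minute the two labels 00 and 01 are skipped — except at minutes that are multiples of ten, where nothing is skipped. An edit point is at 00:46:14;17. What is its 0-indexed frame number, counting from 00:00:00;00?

Complete 10-minute blocks: 4, each 17982 frames → 71928.
Remaining 6 whole minutes in the current block: 1800 + 5 × 1798 = 10790 frames.
Within the current minute: 14 × 30 + 17 − 2 = 435 (labels ;00/;01 skipped at this minute). Total = 71928 + 10790 + 435 = 83153.

83153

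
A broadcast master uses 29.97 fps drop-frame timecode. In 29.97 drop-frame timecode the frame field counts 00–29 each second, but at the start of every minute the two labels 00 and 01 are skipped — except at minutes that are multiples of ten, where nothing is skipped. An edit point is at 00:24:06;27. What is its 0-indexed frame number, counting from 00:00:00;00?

As if non-drop at 30 labels/s: (0 × 3600 + 24 × 60 + 6) × 30 + 27 = 43407.
Minute boundaries passed: 24; those not divisible by 10: 24 − 2 = 22; dropped labels = 2 × 22 = 44.
Actual frame index = 43407 − 44 = 43363.

43363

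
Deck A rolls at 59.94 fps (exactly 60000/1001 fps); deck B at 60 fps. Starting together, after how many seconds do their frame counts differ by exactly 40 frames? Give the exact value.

The gap grows by |60 − 60000/1001| = 60/1001 frames per second.
Time for a 40-frame gap: 40 ÷ (60/1001) = 2002/3 s.

2002/3 seconds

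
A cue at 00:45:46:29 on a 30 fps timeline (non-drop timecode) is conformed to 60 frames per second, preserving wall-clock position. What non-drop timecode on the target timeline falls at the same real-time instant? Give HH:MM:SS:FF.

Source frame index: (0×3600 + 45×60 + 46) × 30 + 29 = 82409.
Real time: 82409 / (30) = 82409/30 s.
Target frame: (82409/30) × (60) = 164818.
At 60 labels/s: frame 164818 → 00:45:46:58.

00:45:46:58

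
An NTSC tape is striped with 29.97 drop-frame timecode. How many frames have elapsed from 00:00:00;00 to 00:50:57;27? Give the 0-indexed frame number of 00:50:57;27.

Complete 10-minute blocks: 5, each 17982 frames → 89910.
Remaining 0 whole minutes in the current block: 0 frames.
Within the current minute: 57 × 30 + 27 = 1737. Total = 89910 + 0 + 1737 = 91647.

91647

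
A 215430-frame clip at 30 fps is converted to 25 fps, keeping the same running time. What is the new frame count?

Target frames = source frames × (target rate / source rate) = 215430 × (25)/(30) = 215430 × 5/6 = 179525.

179525 frames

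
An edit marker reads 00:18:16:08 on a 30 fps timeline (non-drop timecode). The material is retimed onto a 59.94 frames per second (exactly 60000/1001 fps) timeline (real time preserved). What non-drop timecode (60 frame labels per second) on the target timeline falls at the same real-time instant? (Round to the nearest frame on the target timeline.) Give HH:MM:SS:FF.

00:18:15:10

Source frame index: (0×3600 + 18×60 + 16) × 30 + 8 = 32888.
Real time: 32888 / (30) = 16444/15 s.
Target frame: (16444/15) × (60000/1001) = 65776000/1001 ≈ 65710.290 → 65710.
At 60 labels/s: frame 65710 → 00:18:15:10.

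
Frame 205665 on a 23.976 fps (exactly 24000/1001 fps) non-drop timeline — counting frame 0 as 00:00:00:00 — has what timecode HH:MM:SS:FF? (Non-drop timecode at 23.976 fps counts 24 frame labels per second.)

205665 ÷ 24 = 8569 full seconds, remainder 9 frames.
8569 s = 2 h 22 min 49 s.
Timecode: 02:22:49:09.

02:22:49:09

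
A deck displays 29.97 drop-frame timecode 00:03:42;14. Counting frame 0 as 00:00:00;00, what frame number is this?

6668

As if non-drop at 30 labels/s: (0 × 3600 + 3 × 60 + 42) × 30 + 14 = 6674.
Minute boundaries passed: 3; those not divisible by 10: 3 − 0 = 3; dropped labels = 2 × 3 = 6.
Actual frame index = 6674 − 6 = 6668.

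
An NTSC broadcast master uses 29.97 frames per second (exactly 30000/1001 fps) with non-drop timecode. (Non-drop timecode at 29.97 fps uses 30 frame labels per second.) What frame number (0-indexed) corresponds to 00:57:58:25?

frame 104365

Total seconds to the label: (0 × 3600 + 57 × 60 + 58) = 3478.
Frame index = 3478 × 30 + 25 = 104365.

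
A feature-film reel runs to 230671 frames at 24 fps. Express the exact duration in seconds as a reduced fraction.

Running time = 230671 ÷ (24) = 230671 × 1/24 = 230671/24 s.

230671/24 seconds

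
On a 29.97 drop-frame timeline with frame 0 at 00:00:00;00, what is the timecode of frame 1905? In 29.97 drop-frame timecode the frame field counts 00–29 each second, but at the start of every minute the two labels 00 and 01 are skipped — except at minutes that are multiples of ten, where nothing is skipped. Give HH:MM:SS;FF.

00:01:03;17

Each 10-minute DF block holds 10 × 60 × 30 − 9 × 2 = 17982 frames. 1905 ÷ 17982 → 0 full blocks, remainder 1905.
Within the partial block the first minute is 1800 frames and each further minute 1798, so 1 further minute boundary passed. Total skipped labels = 18 × 0 + 2 × 1 = 2.
Non-drop label index = 1905 + 2 = 1907; at 30 labels/s that is 00:01:03:17, i.e. DF 00:01:03;17.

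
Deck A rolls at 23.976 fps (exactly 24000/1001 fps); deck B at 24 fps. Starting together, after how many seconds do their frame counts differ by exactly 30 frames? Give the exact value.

1251.25 seconds

The gap grows by |24 − 24000/1001| = 24/1001 frames per second.
Time for a 30-frame gap: 30 ÷ (24/1001) = 1251.25 s.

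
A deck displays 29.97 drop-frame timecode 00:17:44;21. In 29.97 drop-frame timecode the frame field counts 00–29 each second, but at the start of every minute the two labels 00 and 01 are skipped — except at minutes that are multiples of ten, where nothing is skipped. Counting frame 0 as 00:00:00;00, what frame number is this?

Complete 10-minute blocks: 1, each 17982 frames → 17982.
Remaining 7 whole minutes in the current block: 1800 + 6 × 1798 = 12588 frames.
Within the current minute: 44 × 30 + 21 − 2 = 1339 (labels ;00/;01 skipped at this minute). Total = 17982 + 12588 + 1339 = 31909.

31909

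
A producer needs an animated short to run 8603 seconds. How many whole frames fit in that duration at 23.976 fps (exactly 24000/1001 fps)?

206265 frames

Frames = 8603 × 24000/1001 = 29496000/143 ≈ 206265.7343.
Complete frames: 206265.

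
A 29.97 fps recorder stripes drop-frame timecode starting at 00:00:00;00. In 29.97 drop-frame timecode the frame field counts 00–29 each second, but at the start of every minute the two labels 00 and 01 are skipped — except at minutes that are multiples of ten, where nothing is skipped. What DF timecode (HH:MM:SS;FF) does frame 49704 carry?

Ten DF minutes hold 17982 frames, so frame 49704 lies in block 2 (frames 35964–53945) with 13740 frames into that block.
The block's first minute is 1800 frames and the rest 1798 each; 13740 frames reaches minute 7, so 2 × 18 + 7 × 2 = 50 labels have been skipped so far.
Adding those back, label number 49704 + 50 = 49754 at 30 labels/s is 1658 s + 14 f = 0 h 27 min 38 s frame 14, i.e. 00:27:38;14.

00:27:38;14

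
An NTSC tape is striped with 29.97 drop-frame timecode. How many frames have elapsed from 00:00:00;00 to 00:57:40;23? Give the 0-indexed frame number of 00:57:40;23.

Complete 10-minute blocks: 5, each 17982 frames → 89910.
Remaining 7 whole minutes in the current block: 1800 + 6 × 1798 = 12588 frames.
Within the current minute: 40 × 30 + 23 − 2 = 1221 (labels ;00/;01 skipped at this minute). Total = 89910 + 12588 + 1221 = 103719.

103719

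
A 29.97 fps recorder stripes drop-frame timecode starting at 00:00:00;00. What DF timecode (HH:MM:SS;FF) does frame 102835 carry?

00:57:11;09

Each 10-minute DF block holds 10 × 60 × 30 − 9 × 2 = 17982 frames. 102835 ÷ 17982 → 5 full blocks, remainder 12925.
Within the partial block the first minute is 1800 frames and each further minute 1798, so 7 further minute boundaries passed. Total skipped labels = 18 × 5 + 2 × 7 = 104.
Non-drop label index = 102835 + 104 = 102939; at 30 labels/s that is 00:57:11:09, i.e. DF 00:57:11;09.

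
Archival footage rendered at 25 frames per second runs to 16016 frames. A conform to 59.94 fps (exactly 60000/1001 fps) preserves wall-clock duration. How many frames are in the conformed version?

38400 frames

Target frames = source frames × (target rate / source rate) = 16016 × (60000/1001)/(25) = 16016 × 2400/1001 = 38400.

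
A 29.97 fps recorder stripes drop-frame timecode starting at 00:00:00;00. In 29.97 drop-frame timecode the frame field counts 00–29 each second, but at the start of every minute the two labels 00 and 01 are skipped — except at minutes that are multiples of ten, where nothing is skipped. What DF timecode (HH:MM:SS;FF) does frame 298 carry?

Each 10-minute DF block holds 10 × 60 × 30 − 9 × 2 = 17982 frames. 298 ÷ 17982 → 0 full blocks, remainder 298.
Within the partial block the first minute is 1800 frames and each further minute 1798, so 0 further minute boundaries passed. Total skipped labels = 18 × 0 + 2 × 0 = 0.
Non-drop label index = 298 + 0 = 298; at 30 labels/s that is 00:00:09:28, i.e. DF 00:00:09;28.

00:00:09;28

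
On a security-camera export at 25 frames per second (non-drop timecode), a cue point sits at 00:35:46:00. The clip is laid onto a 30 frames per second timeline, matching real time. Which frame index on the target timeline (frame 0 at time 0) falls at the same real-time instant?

frame 64380

Source frame index: (0×3600 + 35×60 + 46) × 25 + 0 = 53650.
Real time: 53650 / (25) = 2146 s.
Target frame: (2146) × (30) = 64380.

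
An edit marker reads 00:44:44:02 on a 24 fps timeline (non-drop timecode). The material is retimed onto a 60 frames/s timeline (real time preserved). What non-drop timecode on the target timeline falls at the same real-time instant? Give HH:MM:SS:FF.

00:44:44:05

Source frame index: (0×3600 + 44×60 + 44) × 24 + 2 = 64418.
Real time: 64418 / (24) = 32209/12 s.
Target frame: (32209/12) × (60) = 161045.
At 60 labels/s: frame 161045 → 00:44:44:05.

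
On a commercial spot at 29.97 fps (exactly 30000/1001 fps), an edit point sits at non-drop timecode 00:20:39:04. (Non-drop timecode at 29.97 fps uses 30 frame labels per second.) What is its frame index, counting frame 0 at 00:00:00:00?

Total seconds to the label: (0 × 3600 + 20 × 60 + 39) = 1239.
Frame index = 1239 × 30 + 4 = 37174.

37174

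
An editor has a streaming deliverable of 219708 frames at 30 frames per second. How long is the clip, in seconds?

Running time = 219708 / (30) = 7323.6 s.

7323.6 seconds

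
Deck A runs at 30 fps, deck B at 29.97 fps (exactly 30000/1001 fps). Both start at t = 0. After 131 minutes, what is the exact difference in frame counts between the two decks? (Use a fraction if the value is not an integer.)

235800/1001 frames

131 min = 7860 s.
A emits 30 × 7860 = 235800 frames; B emits 30000/1001 × 7860 = 235800000/1001.
Difference = 235800/1001 frames (≈ 235.5644); B is behind A.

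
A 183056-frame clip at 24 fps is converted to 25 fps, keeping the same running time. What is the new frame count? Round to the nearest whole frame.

Frames at target rate = 183056 × (25) / (24) = 572050/3 ≈ 190683.333.
Nearest whole frame: 190683.

190683 frames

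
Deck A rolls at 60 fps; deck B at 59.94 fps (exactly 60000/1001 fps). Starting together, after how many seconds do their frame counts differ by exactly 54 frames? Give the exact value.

The gap grows by |60000/1001 − 60| = 60/1001 frames per second.
Time for a 54-frame gap: 54 ÷ (60/1001) = 900.9 s.

900.9 seconds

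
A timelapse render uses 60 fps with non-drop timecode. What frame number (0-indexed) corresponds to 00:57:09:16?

Total seconds to the label: (0 × 3600 + 57 × 60 + 9) = 3429.
Frame index = 3429 × 60 + 16 = 205756.

frame 205756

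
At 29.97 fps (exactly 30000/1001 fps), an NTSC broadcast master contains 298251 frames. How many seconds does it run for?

Running time = 298251 / (30000/1001) = 9951.6417 s.

9951.6417 seconds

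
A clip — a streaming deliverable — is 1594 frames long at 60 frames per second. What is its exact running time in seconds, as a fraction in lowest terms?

Running time = 1594 ÷ (60) = 1594 × 1/60 = 797/30 s.

797/30 seconds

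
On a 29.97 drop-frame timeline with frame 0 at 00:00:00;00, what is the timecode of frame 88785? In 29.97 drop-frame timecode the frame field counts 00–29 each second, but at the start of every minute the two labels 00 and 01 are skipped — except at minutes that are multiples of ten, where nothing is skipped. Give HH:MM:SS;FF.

00:49:22;15

Ten DF minutes hold 17982 frames, so frame 88785 lies in block 4 (frames 71928–89909) with 16857 frames into that block.
The block's first minute is 1800 frames and the rest 1798 each; 16857 frames reaches minute 9, so 4 × 18 + 9 × 2 = 90 labels have been skipped so far.
Adding those back, label number 88785 + 90 = 88875 at 30 labels/s is 2962 s + 15 f = 0 h 49 min 22 s frame 15, i.e. 00:49:22;15.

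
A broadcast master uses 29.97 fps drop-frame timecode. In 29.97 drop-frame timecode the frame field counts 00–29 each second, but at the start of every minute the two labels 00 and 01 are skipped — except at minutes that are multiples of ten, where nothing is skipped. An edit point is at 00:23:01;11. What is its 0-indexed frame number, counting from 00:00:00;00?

As if non-drop at 30 labels/s: (0 × 3600 + 23 × 60 + 1) × 30 + 11 = 41441.
Minute boundaries passed: 23; those not divisible by 10: 23 − 2 = 21; dropped labels = 2 × 21 = 42.
Actual frame index = 41441 − 42 = 41399.

41399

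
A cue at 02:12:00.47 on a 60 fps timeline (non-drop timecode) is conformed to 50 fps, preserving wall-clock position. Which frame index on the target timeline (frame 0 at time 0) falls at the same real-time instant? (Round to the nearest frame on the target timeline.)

frame 396039

Source frame index: (2×3600 + 12×60 + 0) × 60 + 47 = 475247.
Real time: 475247 / (60) = 475247/60 s.
Target frame: (475247/60) × (50) = 2376235/6 ≈ 396039.167 → 396039.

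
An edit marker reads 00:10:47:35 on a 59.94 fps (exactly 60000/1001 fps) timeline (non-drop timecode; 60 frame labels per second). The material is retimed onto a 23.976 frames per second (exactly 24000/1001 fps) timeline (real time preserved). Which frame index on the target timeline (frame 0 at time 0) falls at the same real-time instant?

Source frame index: (0×3600 + 10×60 + 47) × 60 + 35 = 38855.
Real time: 38855 / (60000/1001) = 7778771/12000 s.
Target frame: (7778771/12000) × (24000/1001) = 15542.

frame 15542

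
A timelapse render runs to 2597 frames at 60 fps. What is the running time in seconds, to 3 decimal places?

43.283 seconds

Running time = 2597 × 1/60 = 2597/60 s ≈ 43.283 s.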